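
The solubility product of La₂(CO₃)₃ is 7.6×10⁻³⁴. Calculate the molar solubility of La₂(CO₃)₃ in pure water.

9.3×10⁻⁸ M

La₂(CO₃)₃(s) ⇌ 2 La³⁺(aq) + 3 CO₃²⁻(aq)
Let s be the molar solubility. Then [La³⁺] = 2s and [CO₃²⁻] = 3s.
Ksp = [La³⁺]^2[CO₃²⁻]^3 = (2s)^2 · (3s)^3 = 108s^5
108s^5 = 7.6×10⁻³⁴  ⇒  s^5 = 7.0×10⁻³⁶
s = 9.3×10⁻⁸ M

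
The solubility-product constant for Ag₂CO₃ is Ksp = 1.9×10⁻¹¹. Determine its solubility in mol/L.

Ag₂CO₃(s) ⇌ 2 Ag⁺(aq) + CO₃²⁻(aq)
Let s be the molar solubility. Then [Ag⁺] = 2s and [CO₃²⁻] = s.
Ksp = [Ag⁺]^2[CO₃²⁻] = (2s)^2 · s = 4s^3
4s^3 = 1.9×10⁻¹¹  ⇒  s^3 = 4.8×10⁻¹²
s = (4.8×10⁻¹²)^(1/3) = 1.7×10⁻⁴ M

1.7×10⁻⁴ M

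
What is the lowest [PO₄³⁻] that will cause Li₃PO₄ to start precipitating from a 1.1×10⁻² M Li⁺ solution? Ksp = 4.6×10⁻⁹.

A salt starts to precipitate once the ion product Q reaches its Ksp.
Li₃PO₄(s) ⇌ 3 Li⁺(aq) + PO₄³⁻(aq)
Ksp = [Li⁺]^3[PO₄³⁻] = [PO₄³⁻](1.1×10⁻²)^3
[PO₄³⁻] = 4.6×10⁻⁹ / (1.1×10⁻²)^3 = 3.5×10⁻³
[PO₄³⁻] = 3.5×10⁻³ M

3.5×10⁻³ M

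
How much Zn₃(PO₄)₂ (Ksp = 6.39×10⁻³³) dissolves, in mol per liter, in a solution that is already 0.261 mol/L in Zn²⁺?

Zn₃(PO₄)₂(s) ⇌ 3 Zn²⁺(aq) + 2 PO₄³⁻(aq)
The solution already contains Zn²⁺ at 0.261 mol/L. Let s be the molar solubility of Zn₃(PO₄)₂.
[Zn²⁺] ≈ 0.261 mol/L (common ion dominates); [PO₄³⁻] = 2s.
Ksp = [Zn²⁺]^3[PO₄³⁻]^2 = (0.261)^3(2s)^2
(2s)^2 = 6.39×10⁻³³ / (0.261)^3 = 3.59×10⁻³¹
s = 3.00×10⁻¹⁶ mol/L

3.00×10⁻¹⁶ M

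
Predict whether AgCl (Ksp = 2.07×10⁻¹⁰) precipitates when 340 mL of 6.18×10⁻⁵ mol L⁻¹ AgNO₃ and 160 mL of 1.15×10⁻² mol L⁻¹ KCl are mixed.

After mixing, V = 340 mL + 160 mL = 500 mL.
[Ag⁺] = (6.18×10⁻⁵)(340)/500 = 4.20×10⁻⁵ mol L⁻¹
[Cl⁻] = (1.15×10⁻²)(160)/500 = 3.68×10⁻³ mol L⁻¹
Q = [Ag⁺][Cl⁻] = 1.55×10⁻⁷
Q = 1.55×10⁻⁷ > Ksp = 2.07×10⁻¹⁰, so the solution is supersaturated and AgCl precipitates.

Yes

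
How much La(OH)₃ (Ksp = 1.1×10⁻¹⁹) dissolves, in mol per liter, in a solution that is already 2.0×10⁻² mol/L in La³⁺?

La(OH)₃(s) ⇌ La³⁺(aq) + 3 OH⁻(aq)
The solution already contains La³⁺ at 2.0×10⁻² mol/L. Let s be the molar solubility of La(OH)₃.
[La³⁺] ≈ 2.0×10⁻² mol/L (common ion dominates); [OH⁻] = 3s.
Ksp = [La³⁺][OH⁻]^3 = (2.0×10⁻²)(3s)^3
(3s)^3 = 1.1×10⁻¹⁹ / (2.0×10⁻²) = 5.5×10⁻¹⁸
s = 5.9×10⁻⁷ mol/L

5.9×10⁻⁷ M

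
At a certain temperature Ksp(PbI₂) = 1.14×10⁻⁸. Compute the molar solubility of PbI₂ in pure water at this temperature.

1.42×10⁻³ M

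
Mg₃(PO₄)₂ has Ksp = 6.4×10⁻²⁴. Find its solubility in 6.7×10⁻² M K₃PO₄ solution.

Mg₃(PO₄)₂(s) ⇌ 3 Mg²⁺(aq) + 2 PO₄³⁻(aq)
PO₄³⁻ is already present at 6.7×10⁻² M. If s mol/L of Mg₃(PO₄)₂ dissolves, [Mg²⁺] = 3s while [PO₄³⁻] ≈ 6.7×10⁻² M.
Ksp = [Mg²⁺]^3[PO₄³⁻]^2 = (3s)^3(6.7×10⁻²)^2
(3s)^3 = 6.4×10⁻²⁴ / (6.7×10⁻²)^2 = 1.4×10⁻²¹
s = 3.8×10⁻⁸ M

3.8×10⁻⁸ M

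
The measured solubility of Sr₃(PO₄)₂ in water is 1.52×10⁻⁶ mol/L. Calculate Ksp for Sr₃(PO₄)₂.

Sr₃(PO₄)₂(s) ⇌ 3 Sr²⁺(aq) + 2 PO₄³⁻(aq)
With molar solubility s: [Sr²⁺] = 3s, [PO₄³⁻] = 2s.
Ksp = [Sr²⁺]^3[PO₄³⁻]^2 = (3s)^3 · (2s)^2 = 108s^5
Ksp = 108 × (1.52×10⁻⁶)^5 = 8.76×10⁻²⁸

Ksp = 8.76×10⁻²⁸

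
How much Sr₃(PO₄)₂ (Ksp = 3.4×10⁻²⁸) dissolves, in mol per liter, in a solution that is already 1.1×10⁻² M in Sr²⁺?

Sr₃(PO₄)₂(s) ⇌ 3 Sr²⁺(aq) + 2 PO₄³⁻(aq)
With Sr²⁺ already at 1.1×10⁻² M and s small, take [Sr²⁺] ≈ 1.1×10⁻² M and [PO₄³⁻] = 2s.
Ksp = [Sr²⁺]^3[PO₄³⁻]^2 = (1.1×10⁻²)^3(2s)^2
(2s)^2 = 3.4×10⁻²⁸ / (1.1×10⁻²)^3 = 2.6×10⁻²²
s = 8.0×10⁻¹² M

8.0×10⁻¹² M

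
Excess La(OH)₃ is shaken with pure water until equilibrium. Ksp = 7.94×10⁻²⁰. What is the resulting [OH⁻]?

La(OH)₃(s) ⇌ La³⁺(aq) + 3 OH⁻(aq)
For each mole of La(OH)₃ that dissolves per liter, [La³⁺] = s and [OH⁻] = 3s; let s denote this solubility.
Ksp = [La³⁺][OH⁻]^3 = s · (3s)^3 = 27s^4 = 7.94×10⁻²⁰
s = 7.36×10⁻⁶ M
[OH⁻] = 3s = 2.21×10⁻⁵ M

2.21×10⁻⁵ M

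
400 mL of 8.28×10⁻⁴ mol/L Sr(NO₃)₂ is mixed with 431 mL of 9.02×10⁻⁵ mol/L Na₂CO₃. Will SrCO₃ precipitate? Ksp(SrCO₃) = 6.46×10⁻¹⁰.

Yes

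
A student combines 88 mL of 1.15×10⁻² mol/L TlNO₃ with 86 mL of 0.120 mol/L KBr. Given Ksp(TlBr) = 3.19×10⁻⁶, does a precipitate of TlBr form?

Total volume after mixing = 88 + 86 = 174 mL.
[Tl⁺] = (1.15×10⁻²)(88)/174 = 5.82×10⁻³ mol/L
[Br⁻] = (0.120)(86)/174 = 5.93×10⁻² mol/L
Q = [Tl⁺][Br⁻] = 3.45×10⁻⁴
Because Q > Ksp (3.45×10⁻⁴ vs 3.19×10⁻⁶), a precipitate of TlBr forms.

Yes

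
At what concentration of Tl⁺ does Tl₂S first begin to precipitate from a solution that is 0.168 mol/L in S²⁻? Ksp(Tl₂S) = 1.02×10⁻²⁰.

The threshold for precipitation is Q = Ksp.
Tl₂S(s) ⇌ 2 Tl⁺(aq) + S²⁻(aq)
Ksp = [Tl⁺]^2[S²⁻] = [Tl⁺]^2(0.168)
[Tl⁺]^2 = 1.02×10⁻²⁰ / (0.168) = 6.07×10⁻²⁰
[Tl⁺] = 2.46×10⁻¹⁰ mol/L

2.46×10⁻¹⁰ M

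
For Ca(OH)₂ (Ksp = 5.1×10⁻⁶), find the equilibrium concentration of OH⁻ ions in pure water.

2.2×10⁻² M

Ca(OH)₂(s) ⇌ Ca²⁺(aq) + 2 OH⁻(aq)
For each mole of Ca(OH)₂ that dissolves per liter, [Ca²⁺] = s and [OH⁻] = 2s; let s denote this solubility.
Ksp = [Ca²⁺][OH⁻]^2 = s · (2s)^2 = 4s^3 = 5.1×10⁻⁶
s = 1.1×10⁻² mol L⁻¹
[OH⁻] = 2s = 2.2×10⁻² mol L⁻¹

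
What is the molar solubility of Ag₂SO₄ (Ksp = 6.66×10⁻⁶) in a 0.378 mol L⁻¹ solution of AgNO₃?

4.66×10⁻⁵ M

Ag₂SO₄(s) ⇌ 2 Ag⁺(aq) + SO₄²⁻(aq)
Let s be the solubility of Ag₂SO₄ here. The common ion gives [Ag⁺] ≈ 0.378 mol L⁻¹, and [SO₄²⁻] = s.
Ksp = [Ag⁺]^2[SO₄²⁻] = (0.378)^2s
s = 6.66×10⁻⁶ / (0.378)^2 = 4.66×10⁻⁵
s = 4.66×10⁻⁵ mol L⁻¹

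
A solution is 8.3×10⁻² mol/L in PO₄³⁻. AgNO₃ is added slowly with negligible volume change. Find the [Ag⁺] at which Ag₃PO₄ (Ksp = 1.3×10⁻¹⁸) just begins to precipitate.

2.5×10⁻⁶ M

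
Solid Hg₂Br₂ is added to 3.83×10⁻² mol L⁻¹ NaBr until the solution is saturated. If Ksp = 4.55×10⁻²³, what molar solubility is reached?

Hg₂Br₂(s) ⇌ Hg₂²⁺(aq) + 2 Br⁻(aq)
Br⁻ is already present at 3.83×10⁻² mol L⁻¹. If s mol/L of Hg₂Br₂ dissolves, [Hg₂²⁺] = s while [Br⁻] ≈ 3.83×10⁻² mol L⁻¹.
Ksp = [Hg₂²⁺][Br⁻]^2 = s(3.83×10⁻²)^2
s = 4.55×10⁻²³ / (3.83×10⁻²)^2 = 3.10×10⁻²⁰
s = 3.10×10⁻²⁰ mol L⁻¹

3.10×10⁻²⁰ M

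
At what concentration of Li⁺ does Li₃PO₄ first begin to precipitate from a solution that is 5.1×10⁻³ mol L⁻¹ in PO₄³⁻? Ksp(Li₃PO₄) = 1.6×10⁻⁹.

The threshold for precipitation is Q = Ksp.
Li₃PO₄(s) ⇌ 3 Li⁺(aq) + PO₄³⁻(aq)
Ksp = [Li⁺]^3[PO₄³⁻] = [Li⁺]^3(5.1×10⁻³)
[Li⁺]^3 = 1.6×10⁻⁹ / (5.1×10⁻³) = 3.1×10⁻⁷
[Li⁺] = 6.8×10⁻³ mol L⁻¹

6.8×10⁻³ M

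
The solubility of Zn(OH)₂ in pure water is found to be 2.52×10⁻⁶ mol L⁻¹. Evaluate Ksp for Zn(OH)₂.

Ksp = 6.40×10⁻¹⁷

Zn(OH)₂(s) ⇌ Zn²⁺(aq) + 2 OH⁻(aq)
For each mole of Zn(OH)₂ that dissolves per liter, [Zn²⁺] = s and [OH⁻] = 2s; let s denote this solubility.
Ksp = [Zn²⁺][OH⁻]^2 = s · (2s)^2 = 4s^3
Ksp = 4 × (2.52×10⁻⁶)^3 = 6.40×10⁻¹⁷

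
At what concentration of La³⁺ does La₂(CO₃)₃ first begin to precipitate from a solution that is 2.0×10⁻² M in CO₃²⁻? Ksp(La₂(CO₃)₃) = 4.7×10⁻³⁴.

Precipitation begins when Q = Ksp.
La₂(CO₃)₃(s) ⇌ 2 La³⁺(aq) + 3 CO₃²⁻(aq)
Ksp = [La³⁺]^2[CO₃²⁻]^3 = [La³⁺]^2(2.0×10⁻²)^3
[La³⁺]^2 = 4.7×10⁻³⁴ / (2.0×10⁻²)^3 = 5.9×10⁻²⁹
[La³⁺] = 7.7×10⁻¹⁵ M

7.7×10⁻¹⁵ M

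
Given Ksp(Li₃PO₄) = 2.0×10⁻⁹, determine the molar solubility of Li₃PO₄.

2.9×10⁻³ M

Li₃PO₄(s) ⇌ 3 Li⁺(aq) + PO₄³⁻(aq)
With molar solubility s: [Li⁺] = 3s, [PO₄³⁻] = s.
Ksp = [Li⁺]^3[PO₄³⁻] = (3s)^3 · s = 27s^4
27s^4 = 2.0×10⁻⁹  ⇒  s^4 = 7.4×10⁻¹¹
Taking the 4th root, s = 2.9×10⁻³ M.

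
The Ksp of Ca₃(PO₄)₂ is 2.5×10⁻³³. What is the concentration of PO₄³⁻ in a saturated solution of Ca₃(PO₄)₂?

2.4×10⁻⁷ M

Ca₃(PO₄)₂(s) ⇌ 3 Ca²⁺(aq) + 2 PO₄³⁻(aq)
Let s be the molar solubility. Then [Ca²⁺] = 3s and [PO₄³⁻] = 2s.
Ksp = [Ca²⁺]^3[PO₄³⁻]^2 = (3s)^3 · (2s)^2 = 108s^5 = 2.5×10⁻³³
s = 1.2×10⁻⁷ M
[PO₄³⁻] = 2s = 2.4×10⁻⁷ M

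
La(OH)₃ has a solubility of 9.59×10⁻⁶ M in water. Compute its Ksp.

Ksp = 2.28×10⁻¹⁹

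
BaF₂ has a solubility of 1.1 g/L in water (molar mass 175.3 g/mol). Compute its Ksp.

Convert to molarity: s = 1.1 / 175.3 = 6.275×10⁻³ mol/L
BaF₂(s) ⇌ Ba²⁺(aq) + 2 F⁻(aq)
If s mol/L of BaF₂ dissolves, [Ba²⁺] = s and [F⁻] = 2s.
Ksp = [Ba²⁺][F⁻]^2 = s · (2s)^2 = 4s^3
Ksp = 4 × (6.275×10⁻³)^3 = 9.9×10⁻⁷

Ksp = 9.9×10⁻⁷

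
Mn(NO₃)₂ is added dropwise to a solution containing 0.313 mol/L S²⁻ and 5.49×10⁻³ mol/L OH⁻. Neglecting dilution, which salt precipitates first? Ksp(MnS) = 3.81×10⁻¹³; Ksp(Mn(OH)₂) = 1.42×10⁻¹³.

The threshold for precipitation is Q = Ksp.
For MnS: [Mn²⁺] = (Ksp/[S²⁻]) = 1.22×10⁻¹² mol/L
For Mn(OH)₂: [Mn²⁺] = (Ksp/[OH⁻]^2) = 4.71×10⁻⁹ mol/L
Since MnS needs less Mn²⁺ to reach saturation, it precipitates first.

MnS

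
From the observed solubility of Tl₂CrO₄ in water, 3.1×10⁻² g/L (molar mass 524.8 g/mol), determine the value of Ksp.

s = (3.1×10⁻² g L⁻¹)/(524.8 g mol⁻¹) = 5.907×10⁻⁵ M
Tl₂CrO₄(s) ⇌ 2 Tl⁺(aq) + CrO₄²⁻(aq)
Call the molar solubility s, so that [Tl⁺] = 2s and [CrO₄²⁻] = s.
Ksp = [Tl⁺]^2[CrO₄²⁻] = (2s)^2 · s = 4s^3
Ksp = 4 × (5.907×10⁻⁵)^3 = 8.2×10⁻¹³

Ksp = 8.2×10⁻¹³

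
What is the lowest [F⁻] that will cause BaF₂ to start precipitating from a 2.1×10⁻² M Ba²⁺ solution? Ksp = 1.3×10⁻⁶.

A salt starts to precipitate once the ion product Q reaches its Ksp.
BaF₂(s) ⇌ Ba²⁺(aq) + 2 F⁻(aq)
Ksp = [Ba²⁺][F⁻]^2 = [F⁻]^2(2.1×10⁻²)
[F⁻]^2 = 1.3×10⁻⁶ / (2.1×10⁻²) = 6.2×10⁻⁵
[F⁻] = 7.9×10⁻³ M

7.9×10⁻³ M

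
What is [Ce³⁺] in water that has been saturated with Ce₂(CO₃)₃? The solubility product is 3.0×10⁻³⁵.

Ce₂(CO₃)₃(s) ⇌ 2 Ce³⁺(aq) + 3 CO₃²⁻(aq)
Let s be the molar solubility. Then [Ce³⁺] = 2s and [CO₃²⁻] = 3s.
Ksp = [Ce³⁺]^2[CO₃²⁻]^3 = (2s)^2 · (3s)^3 = 108s^5 = 3.0×10⁻³⁵
s = 4.9×10⁻⁸ mol/L
[Ce³⁺] = 2s = 9.8×10⁻⁸ mol/L

9.8×10⁻⁸ M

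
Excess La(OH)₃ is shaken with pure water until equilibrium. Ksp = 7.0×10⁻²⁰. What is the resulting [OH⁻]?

La(OH)₃(s) ⇌ La³⁺(aq) + 3 OH⁻(aq)
For each mole of La(OH)₃ that dissolves per liter, [La³⁺] = s and [OH⁻] = 3s; let s denote this solubility.
Ksp = [La³⁺][OH⁻]^3 = s · (3s)^3 = 27s^4 = 7.0×10⁻²⁰
s = 7.1×10⁻⁶ mol/L
[OH⁻] = 3s = 2.1×10⁻⁵ mol/L

2.1×10⁻⁵ M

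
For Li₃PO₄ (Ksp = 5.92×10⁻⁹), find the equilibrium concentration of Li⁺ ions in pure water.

1.15×10⁻² M

Li₃PO₄(s) ⇌ 3 Li⁺(aq) + PO₄³⁻(aq)
If s mol/L of Li₃PO₄ dissolves, [Li⁺] = 3s and [PO₄³⁻] = s.
Ksp = [Li⁺]^3[PO₄³⁻] = (3s)^3 · s = 27s^4 = 5.92×10⁻⁹
s = 3.85×10⁻³ M
[Li⁺] = 3s = 1.15×10⁻² M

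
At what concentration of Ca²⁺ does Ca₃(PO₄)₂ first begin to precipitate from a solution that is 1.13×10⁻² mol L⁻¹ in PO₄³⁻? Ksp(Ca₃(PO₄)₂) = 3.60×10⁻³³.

Each salt precipitates once Q = Ksp for that salt.
Ca₃(PO₄)₂(s) ⇌ 3 Ca²⁺(aq) + 2 PO₄³⁻(aq)
Ksp = [Ca²⁺]^3[PO₄³⁻]^2 = [Ca²⁺]^3(1.13×10⁻²)^2
[Ca²⁺]^3 = 3.60×10⁻³³ / (1.13×10⁻²)^2 = 2.82×10⁻²⁹
[Ca²⁺] = 3.04×10⁻¹⁰ mol L⁻¹

3.04×10⁻¹⁰ M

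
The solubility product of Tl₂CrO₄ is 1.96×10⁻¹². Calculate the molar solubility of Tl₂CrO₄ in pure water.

7.88×10⁻⁵ M

Tl₂CrO₄(s) ⇌ 2 Tl⁺(aq) + CrO₄²⁻(aq)
If s mol/L of Tl₂CrO₄ dissolves, [Tl⁺] = 2s and [CrO₄²⁻] = s.
Ksp = [Tl⁺]^2[CrO₄²⁻] = (2s)^2 · s = 4s^3
4s^3 = 1.96×10⁻¹²  ⇒  s^3 = 4.90×10⁻¹³
Taking the 3rd root, s = 7.88×10⁻⁵ mol L⁻¹.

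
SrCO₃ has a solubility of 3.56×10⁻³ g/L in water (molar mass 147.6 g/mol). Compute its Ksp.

Ksp = 5.82×10⁻¹⁰

Molar solubility s = (3.56×10⁻³ g/L) / (147.6 g/mol) = 2.4119×10⁻⁵ mol/L
SrCO₃(s) ⇌ Sr²⁺(aq) + CO₃²⁻(aq)
Let s be the molar solubility. Then [Sr²⁺] = s and [CO₃²⁻] = s.
Ksp = [Sr²⁺][CO₃²⁻] = s · s = s^2
Ksp = (2.4119×10⁻⁵)^2 = 5.82×10⁻¹⁰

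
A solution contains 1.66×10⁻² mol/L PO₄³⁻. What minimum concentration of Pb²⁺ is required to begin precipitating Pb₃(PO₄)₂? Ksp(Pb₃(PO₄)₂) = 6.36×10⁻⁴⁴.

A salt starts to precipitate once the ion product Q reaches its Ksp.
Pb₃(PO₄)₂(s) ⇌ 3 Pb²⁺(aq) + 2 PO₄³⁻(aq)
Ksp = [Pb²⁺]^3[PO₄³⁻]^2 = [Pb²⁺]^3(1.66×10⁻²)^2
[Pb²⁺]^3 = 6.36×10⁻⁴⁴ / (1.66×10⁻²)^2 = 2.31×10⁻⁴⁰
[Pb²⁺] = 6.13×10⁻¹⁴ mol/L

6.13×10⁻¹⁴ M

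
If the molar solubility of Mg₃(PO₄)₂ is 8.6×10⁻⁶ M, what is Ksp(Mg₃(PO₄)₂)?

Ksp = 5.1×10⁻²⁴

Mg₃(PO₄)₂(s) ⇌ 3 Mg²⁺(aq) + 2 PO₄³⁻(aq)
With molar solubility s: [Mg²⁺] = 3s, [PO₄³⁻] = 2s.
Ksp = [Mg²⁺]^3[PO₄³⁻]^2 = (3s)^3 · (2s)^2 = 108s^5
Ksp = 108 × (8.6×10⁻⁶)^5 = 5.1×10⁻²⁴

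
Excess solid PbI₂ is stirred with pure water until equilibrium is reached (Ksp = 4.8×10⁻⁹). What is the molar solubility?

1.1×10⁻³ M

PbI₂(s) ⇌ Pb²⁺(aq) + 2 I⁻(aq)
With molar solubility s: [Pb²⁺] = s, [I⁻] = 2s.
Ksp = [Pb²⁺][I⁻]^2 = s · (2s)^2 = 4s^3
4s^3 = 4.8×10⁻⁹  ⇒  s^3 = 1.2×10⁻⁹
Taking the 3rd root, s = 1.1×10⁻³ M.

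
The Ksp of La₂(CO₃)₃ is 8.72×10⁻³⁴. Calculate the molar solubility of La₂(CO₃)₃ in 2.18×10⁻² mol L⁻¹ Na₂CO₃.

4.59×10⁻¹⁵ M

La₂(CO₃)₃(s) ⇌ 2 La³⁺(aq) + 3 CO₃²⁻(aq)
Let s be the solubility of La₂(CO₃)₃ here. The common ion gives [CO₃²⁻] ≈ 2.18×10⁻² mol L⁻¹, and [La³⁺] = 2s.
Ksp = [La³⁺]^2[CO₃²⁻]^3 = (2s)^2(2.18×10⁻²)^3
(2s)^2 = 8.72×10⁻³⁴ / (2.18×10⁻²)^3 = 8.42×10⁻²⁹
s = 4.59×10⁻¹⁵ mol L⁻¹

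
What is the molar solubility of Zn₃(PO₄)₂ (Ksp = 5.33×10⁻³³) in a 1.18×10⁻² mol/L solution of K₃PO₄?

1.12×10⁻¹⁰ M

Zn₃(PO₄)₂(s) ⇌ 3 Zn²⁺(aq) + 2 PO₄³⁻(aq)
PO₄³⁻ is already present at 1.18×10⁻² mol/L. If s mol/L of Zn₃(PO₄)₂ dissolves, [Zn²⁺] = 3s while [PO₄³⁻] ≈ 1.18×10⁻² mol/L.
Ksp = [Zn²⁺]^3[PO₄³⁻]^2 = (3s)^3(1.18×10⁻²)^2
(3s)^3 = 5.33×10⁻³³ / (1.18×10⁻²)^2 = 3.83×10⁻²⁹
s = 1.12×10⁻¹⁰ mol/L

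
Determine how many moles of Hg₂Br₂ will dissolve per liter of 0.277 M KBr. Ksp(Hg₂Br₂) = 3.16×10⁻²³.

4.12×10⁻²² M

Hg₂Br₂(s) ⇌ Hg₂²⁺(aq) + 2 Br⁻(aq)
The solution already contains Br⁻ at 0.277 M. Let s be the molar solubility of Hg₂Br₂.
[Br⁻] ≈ 0.277 M (common ion dominates); [Hg₂²⁺] = s.
Ksp = [Hg₂²⁺][Br⁻]^2 = s(0.277)^2
s = 3.16×10⁻²³ / (0.277)^2 = 4.12×10⁻²²
s = 4.12×10⁻²² M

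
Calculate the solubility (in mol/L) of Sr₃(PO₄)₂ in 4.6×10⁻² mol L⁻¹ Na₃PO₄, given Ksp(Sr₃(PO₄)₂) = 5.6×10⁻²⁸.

2.1×10⁻⁹ M

Sr₃(PO₄)₂(s) ⇌ 3 Sr²⁺(aq) + 2 PO₄³⁻(aq)
Let s be the solubility of Sr₃(PO₄)₂ here. The common ion gives [PO₄³⁻] ≈ 4.6×10⁻² mol L⁻¹, and [Sr²⁺] = 3s.
Ksp = [Sr²⁺]^3[PO₄³⁻]^2 = (3s)^3(4.6×10⁻²)^2
(3s)^3 = 5.6×10⁻²⁸ / (4.6×10⁻²)^2 = 2.6×10⁻²⁵
s = 2.1×10⁻⁹ mol L⁻¹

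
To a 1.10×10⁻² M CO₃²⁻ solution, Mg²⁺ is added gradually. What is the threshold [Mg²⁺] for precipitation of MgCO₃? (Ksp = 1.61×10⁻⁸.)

1.46×10⁻⁶ M

A salt starts to precipitate once the ion product Q reaches its Ksp.
MgCO₃(s) ⇌ Mg²⁺(aq) + CO₃²⁻(aq)
Ksp = [Mg²⁺][CO₃²⁻] = [Mg²⁺](1.10×10⁻²)
[Mg²⁺] = 1.61×10⁻⁸ / (1.10×10⁻²) = 1.46×10⁻⁶
[Mg²⁺] = 1.46×10⁻⁶ M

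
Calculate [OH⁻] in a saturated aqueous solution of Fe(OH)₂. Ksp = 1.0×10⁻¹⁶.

Fe(OH)₂(s) ⇌ Fe²⁺(aq) + 2 OH⁻(aq)
Let s be the molar solubility. Then [Fe²⁺] = s and [OH⁻] = 2s.
Ksp = [Fe²⁺][OH⁻]^2 = s · (2s)^2 = 4s^3 = 1.0×10⁻¹⁶
s = 2.9×10⁻⁶ M
[OH⁻] = 2s = 5.8×10⁻⁶ M

5.8×10⁻⁶ M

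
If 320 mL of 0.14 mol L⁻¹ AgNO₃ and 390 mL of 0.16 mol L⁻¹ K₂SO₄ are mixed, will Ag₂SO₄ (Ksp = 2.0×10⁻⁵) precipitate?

The combined volume is 710 mL.
[Ag⁺] = (0.14)(320)/710 = 6.3×10⁻² mol L⁻¹
[SO₄²⁻] = (0.16)(390)/710 = 8.8×10⁻² mol L⁻¹
Q = [Ag⁺]^2[SO₄²⁻] = 3.5×10⁻⁴
Because Q > Ksp (3.5×10⁻⁴ vs 2.0×10⁻⁵), a precipitate of Ag₂SO₄ forms.

Yes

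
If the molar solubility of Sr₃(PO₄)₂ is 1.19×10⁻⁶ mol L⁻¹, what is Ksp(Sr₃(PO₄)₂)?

Sr₃(PO₄)₂(s) ⇌ 3 Sr²⁺(aq) + 2 PO₄³⁻(aq)
If s mol/L of Sr₃(PO₄)₂ dissolves, [Sr²⁺] = 3s and [PO₄³⁻] = 2s.
Ksp = [Sr²⁺]^3[PO₄³⁻]^2 = (3s)^3 · (2s)^2 = 108s^5
Ksp = 108 × (1.19×10⁻⁶)^5 = 2.58×10⁻²⁸

Ksp = 2.58×10⁻²⁸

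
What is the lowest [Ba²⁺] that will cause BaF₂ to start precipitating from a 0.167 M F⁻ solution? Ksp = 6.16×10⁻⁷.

Precipitation begins when Q = Ksp.
BaF₂(s) ⇌ Ba²⁺(aq) + 2 F⁻(aq)
Ksp = [Ba²⁺][F⁻]^2 = [Ba²⁺](0.167)^2
[Ba²⁺] = 6.16×10⁻⁷ / (0.167)^2 = 2.21×10⁻⁵
[Ba²⁺] = 2.21×10⁻⁵ M

2.21×10⁻⁵ M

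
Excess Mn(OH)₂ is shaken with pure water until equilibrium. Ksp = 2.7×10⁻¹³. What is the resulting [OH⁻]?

8.1×10⁻⁵ M

Mn(OH)₂(s) ⇌ Mn²⁺(aq) + 2 OH⁻(aq)
For each mole of Mn(OH)₂ that dissolves per liter, [Mn²⁺] = s and [OH⁻] = 2s; let s denote this solubility.
Ksp = [Mn²⁺][OH⁻]^2 = s · (2s)^2 = 4s^3 = 2.7×10⁻¹³
s = 4.1×10⁻⁵ M
[OH⁻] = 2s = 8.1×10⁻⁵ M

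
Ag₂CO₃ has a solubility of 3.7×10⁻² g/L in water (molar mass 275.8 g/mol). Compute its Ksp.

Molar solubility s = (3.7×10⁻² g/L) / (275.8 g/mol) = 1.342×10⁻⁴ mol/L
Ag₂CO₃(s) ⇌ 2 Ag⁺(aq) + CO₃²⁻(aq)
Let s be the molar solubility. Then [Ag⁺] = 2s and [CO₃²⁻] = s.
Ksp = [Ag⁺]^2[CO₃²⁻] = (2s)^2 · s = 4s^3
Ksp = 4 × (1.342×10⁻⁴)^3 = 9.7×10⁻¹²

Ksp = 9.7×10⁻¹²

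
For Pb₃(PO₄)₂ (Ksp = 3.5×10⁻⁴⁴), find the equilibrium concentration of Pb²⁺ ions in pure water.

2.4×10⁻⁹ M

Pb₃(PO₄)₂(s) ⇌ 3 Pb²⁺(aq) + 2 PO₄³⁻(aq)
Let s be the molar solubility. Then [Pb²⁺] = 3s and [PO₄³⁻] = 2s.
Ksp = [Pb²⁺]^3[PO₄³⁻]^2 = (3s)^3 · (2s)^2 = 108s^5 = 3.5×10⁻⁴⁴
s = 8.0×10⁻¹⁰ mol L⁻¹
[Pb²⁺] = 3s = 2.4×10⁻⁹ mol L⁻¹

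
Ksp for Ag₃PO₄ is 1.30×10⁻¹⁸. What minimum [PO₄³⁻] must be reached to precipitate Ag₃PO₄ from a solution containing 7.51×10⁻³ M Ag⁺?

3.07×10⁻¹² M

Each salt precipitates once Q = Ksp for that salt.
Ag₃PO₄(s) ⇌ 3 Ag⁺(aq) + PO₄³⁻(aq)
Ksp = [Ag⁺]^3[PO₄³⁻] = [PO₄³⁻](7.51×10⁻³)^3
[PO₄³⁻] = 1.30×10⁻¹⁸ / (7.51×10⁻³)^3 = 3.07×10⁻¹²
[PO₄³⁻] = 3.07×10⁻¹² M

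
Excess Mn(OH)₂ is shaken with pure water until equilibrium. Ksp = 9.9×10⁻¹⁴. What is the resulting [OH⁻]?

Mn(OH)₂(s) ⇌ Mn²⁺(aq) + 2 OH⁻(aq)
Let s be the molar solubility. Then [Mn²⁺] = s and [OH⁻] = 2s.
Ksp = [Mn²⁺][OH⁻]^2 = s · (2s)^2 = 4s^3 = 9.9×10⁻¹⁴
s = 2.9×10⁻⁵ mol/L
[OH⁻] = 2s = 5.8×10⁻⁵ mol/L

5.8×10⁻⁵ M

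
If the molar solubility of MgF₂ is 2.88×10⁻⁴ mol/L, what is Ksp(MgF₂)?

Ksp = 9.56×10⁻¹¹

MgF₂(s) ⇌ Mg²⁺(aq) + 2 F⁻(aq)
For each mole of MgF₂ that dissolves per liter, [Mg²⁺] = s and [F⁻] = 2s; let s denote this solubility.
Ksp = [Mg²⁺][F⁻]^2 = s · (2s)^2 = 4s^3
Ksp = 4 × (2.88×10⁻⁴)^3 = 9.56×10⁻¹¹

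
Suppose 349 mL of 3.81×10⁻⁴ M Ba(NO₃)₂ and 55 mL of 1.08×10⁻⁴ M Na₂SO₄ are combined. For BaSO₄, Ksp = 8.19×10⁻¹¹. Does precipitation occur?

Yes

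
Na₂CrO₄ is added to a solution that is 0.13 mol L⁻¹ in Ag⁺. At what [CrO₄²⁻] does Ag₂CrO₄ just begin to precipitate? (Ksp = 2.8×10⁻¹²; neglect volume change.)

1.7×10⁻¹⁰ M

Each salt precipitates once Q = Ksp for that salt.
Ag₂CrO₄(s) ⇌ 2 Ag⁺(aq) + CrO₄²⁻(aq)
Ksp = [Ag⁺]^2[CrO₄²⁻] = [CrO₄²⁻](0.13)^2
[CrO₄²⁻] = 2.8×10⁻¹² / (0.13)^2 = 1.7×10⁻¹⁰
[CrO₄²⁻] = 1.7×10⁻¹⁰ mol L⁻¹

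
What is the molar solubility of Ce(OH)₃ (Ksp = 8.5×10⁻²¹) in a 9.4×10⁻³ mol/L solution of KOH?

1.0×10⁻¹⁴ M

Ce(OH)₃(s) ⇌ Ce³⁺(aq) + 3 OH⁻(aq)
OH⁻ is already present at 9.4×10⁻³ mol/L. If s mol/L of Ce(OH)₃ dissolves, [Ce³⁺] = s while [OH⁻] ≈ 9.4×10⁻³ mol/L.
Ksp = [Ce³⁺][OH⁻]^3 = s(9.4×10⁻³)^3
s = 8.5×10⁻²¹ / (9.4×10⁻³)^3 = 1.0×10⁻¹⁴
s = 1.0×10⁻¹⁴ mol/L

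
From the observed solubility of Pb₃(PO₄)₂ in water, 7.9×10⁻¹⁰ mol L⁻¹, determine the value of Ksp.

Ksp = 3.3×10⁻⁴⁴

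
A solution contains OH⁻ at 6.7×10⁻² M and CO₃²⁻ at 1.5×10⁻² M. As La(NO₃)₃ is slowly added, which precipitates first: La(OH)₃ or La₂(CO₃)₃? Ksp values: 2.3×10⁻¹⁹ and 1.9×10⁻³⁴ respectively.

La(OH)₃

Each salt precipitates once Q = Ksp for that salt.
For La(OH)₃: [La³⁺] = (Ksp/[OH⁻]^3) = 7.6×10⁻¹⁶ M
For La₂(CO₃)₃: [La³⁺] = (Ksp/[CO₃²⁻]^3)^(1/2) = 7.5×10⁻¹⁵ M
Since La(OH)₃ needs less La³⁺ to reach saturation, it precipitates first.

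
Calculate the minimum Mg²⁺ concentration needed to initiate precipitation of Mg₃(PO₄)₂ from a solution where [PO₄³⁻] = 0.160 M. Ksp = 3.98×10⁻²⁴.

5.38×10⁻⁸ M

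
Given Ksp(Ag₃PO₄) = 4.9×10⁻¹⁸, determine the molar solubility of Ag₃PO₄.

2.1×10⁻⁵ M

Ag₃PO₄(s) ⇌ 3 Ag⁺(aq) + PO₄³⁻(aq)
With molar solubility s: [Ag⁺] = 3s, [PO₄³⁻] = s.
Ksp = [Ag⁺]^3[PO₄³⁻] = (3s)^3 · s = 27s^4
27s^4 = 4.9×10⁻¹⁸  ⇒  s^4 = 1.8×10⁻¹⁹
Taking the 4th root, s = 2.1×10⁻⁵ M.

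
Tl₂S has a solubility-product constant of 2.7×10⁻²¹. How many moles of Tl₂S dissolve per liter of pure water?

Tl₂S(s) ⇌ 2 Tl⁺(aq) + S²⁻(aq)
Let s be the molar solubility. Then [Tl⁺] = 2s and [S²⁻] = s.
Ksp = [Tl⁺]^2[S²⁻] = (2s)^2 · s = 4s^3
4s^3 = 2.7×10⁻²¹  ⇒  s^3 = 6.8×10⁻²²
Taking the 3rd root, s = 8.8×10⁻⁸ M.

8.8×10⁻⁸ M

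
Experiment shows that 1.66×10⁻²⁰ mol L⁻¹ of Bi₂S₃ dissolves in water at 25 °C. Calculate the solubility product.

Bi₂S₃(s) ⇌ 2 Bi³⁺(aq) + 3 S²⁻(aq)
With molar solubility s: [Bi³⁺] = 2s, [S²⁻] = 3s.
Ksp = [Bi³⁺]^2[S²⁻]^3 = (2s)^2 · (3s)^3 = 108s^5
Ksp = 108 × (1.66×10⁻²⁰)^5 = 1.36×10⁻⁹⁷

Ksp = 1.36×10⁻⁹⁷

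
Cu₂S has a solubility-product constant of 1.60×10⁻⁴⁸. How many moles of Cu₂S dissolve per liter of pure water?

7.37×10⁻¹⁷ M

Cu₂S(s) ⇌ 2 Cu⁺(aq) + S²⁻(aq)
Call the molar solubility s, so that [Cu⁺] = 2s and [S²⁻] = s.
Ksp = [Cu⁺]^2[S²⁻] = (2s)^2 · s = 4s^3
4s^3 = 1.60×10⁻⁴⁸  ⇒  s^3 = 4.00×10⁻⁴⁹
Taking the 3rd root, s = 7.37×10⁻¹⁷ mol/L.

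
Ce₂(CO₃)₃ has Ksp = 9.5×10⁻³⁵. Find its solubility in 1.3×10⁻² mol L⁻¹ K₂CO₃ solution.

Ce₂(CO₃)₃(s) ⇌ 2 Ce³⁺(aq) + 3 CO₃²⁻(aq)
With CO₃²⁻ already at 1.3×10⁻² mol L⁻¹ and s small, take [CO₃²⁻] ≈ 1.3×10⁻² mol L⁻¹ and [Ce³⁺] = 2s.
Ksp = [Ce³⁺]^2[CO₃²⁻]^3 = (2s)^2(1.3×10⁻²)^3
(2s)^2 = 9.5×10⁻³⁵ / (1.3×10⁻²)^3 = 4.3×10⁻²⁹
s = 3.3×10⁻¹⁵ mol L⁻¹

3.3×10⁻¹⁵ M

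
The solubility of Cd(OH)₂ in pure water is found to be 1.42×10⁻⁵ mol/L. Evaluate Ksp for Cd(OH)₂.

Ksp = 1.15×10⁻¹⁴

Cd(OH)₂(s) ⇌ Cd²⁺(aq) + 2 OH⁻(aq)
Let s be the molar solubility. Then [Cd²⁺] = s and [OH⁻] = 2s.
Ksp = [Cd²⁺][OH⁻]^2 = s · (2s)^2 = 4s^3
Ksp = 4 × (1.42×10⁻⁵)^3 = 1.15×10⁻¹⁴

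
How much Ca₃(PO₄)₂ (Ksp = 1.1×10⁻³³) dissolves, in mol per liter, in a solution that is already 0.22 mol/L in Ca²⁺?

1.6×10⁻¹⁶ M

Ca₃(PO₄)₂(s) ⇌ 3 Ca²⁺(aq) + 2 PO₄³⁻(aq)
With Ca²⁺ already at 0.22 mol/L and s small, take [Ca²⁺] ≈ 0.22 mol/L and [PO₄³⁻] = 2s.
Ksp = [Ca²⁺]^3[PO₄³⁻]^2 = (0.22)^3(2s)^2
(2s)^2 = 1.1×10⁻³³ / (0.22)^3 = 1.0×10⁻³¹
s = 1.6×10⁻¹⁶ mol/L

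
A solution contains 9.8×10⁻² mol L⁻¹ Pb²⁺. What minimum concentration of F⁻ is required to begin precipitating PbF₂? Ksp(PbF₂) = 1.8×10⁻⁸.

4.3×10⁻⁴ M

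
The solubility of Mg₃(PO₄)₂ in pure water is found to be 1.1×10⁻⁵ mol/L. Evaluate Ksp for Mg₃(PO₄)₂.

Ksp = 1.7×10⁻²³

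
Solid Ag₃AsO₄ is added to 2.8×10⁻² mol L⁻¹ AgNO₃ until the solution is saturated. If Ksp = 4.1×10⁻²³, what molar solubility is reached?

Ag₃AsO₄(s) ⇌ 3 Ag⁺(aq) + AsO₄³⁻(aq)
With Ag⁺ already at 2.8×10⁻² mol L⁻¹ and s small, take [Ag⁺] ≈ 2.8×10⁻² mol L⁻¹ and [AsO₄³⁻] = s.
Ksp = [Ag⁺]^3[AsO₄³⁻] = (2.8×10⁻²)^3s
s = 4.1×10⁻²³ / (2.8×10⁻²)^3 = 1.9×10⁻¹⁸
s = 1.9×10⁻¹⁸ mol L⁻¹

1.9×10⁻¹⁸ M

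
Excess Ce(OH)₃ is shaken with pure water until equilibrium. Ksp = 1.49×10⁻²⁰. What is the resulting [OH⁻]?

1.45×10⁻⁵ M

Ce(OH)₃(s) ⇌ Ce³⁺(aq) + 3 OH⁻(aq)
For each mole of Ce(OH)₃ that dissolves per liter, [Ce³⁺] = s and [OH⁻] = 3s; let s denote this solubility.
Ksp = [Ce³⁺][OH⁻]^3 = s · (3s)^3 = 27s^4 = 1.49×10⁻²⁰
s = 4.85×10⁻⁶ M
[OH⁻] = 3s = 1.45×10⁻⁵ M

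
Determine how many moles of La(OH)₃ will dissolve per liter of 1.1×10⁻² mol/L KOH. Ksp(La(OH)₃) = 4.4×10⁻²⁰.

La(OH)₃(s) ⇌ La³⁺(aq) + 3 OH⁻(aq)
With OH⁻ already at 1.1×10⁻² mol/L and s small, take [OH⁻] ≈ 1.1×10⁻² mol/L and [La³⁺] = s.
Ksp = [La³⁺][OH⁻]^3 = s(1.1×10⁻²)^3
s = 4.4×10⁻²⁰ / (1.1×10⁻²)^3 = 3.3×10⁻¹⁴
s = 3.3×10⁻¹⁴ mol/L

3.3×10⁻¹⁴ M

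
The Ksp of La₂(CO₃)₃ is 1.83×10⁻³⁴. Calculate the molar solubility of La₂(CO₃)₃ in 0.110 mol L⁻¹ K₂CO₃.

La₂(CO₃)₃(s) ⇌ 2 La³⁺(aq) + 3 CO₃²⁻(aq)
CO₃²⁻ is already present at 0.110 mol L⁻¹. If s mol/L of La₂(CO₃)₃ dissolves, [La³⁺] = 2s while [CO₃²⁻] ≈ 0.110 mol L⁻¹.
Ksp = [La³⁺]^2[CO₃²⁻]^3 = (2s)^2(0.110)^3
(2s)^2 = 1.83×10⁻³⁴ / (0.110)^3 = 1.37×10⁻³¹
s = 1.85×10⁻¹⁶ mol L⁻¹

1.85×10⁻¹⁶ M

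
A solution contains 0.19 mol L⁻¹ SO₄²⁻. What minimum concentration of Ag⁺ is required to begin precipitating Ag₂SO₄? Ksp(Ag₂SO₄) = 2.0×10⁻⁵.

1.0×10⁻² M

Precipitation of each salt begins when its ion product equals Ksp.
Ag₂SO₄(s) ⇌ 2 Ag⁺(aq) + SO₄²⁻(aq)
Ksp = [Ag⁺]^2[SO₄²⁻] = [Ag⁺]^2(0.19)
[Ag⁺]^2 = 2.0×10⁻⁵ / (0.19) = 1.1×10⁻⁴
[Ag⁺] = 1.0×10⁻² mol L⁻¹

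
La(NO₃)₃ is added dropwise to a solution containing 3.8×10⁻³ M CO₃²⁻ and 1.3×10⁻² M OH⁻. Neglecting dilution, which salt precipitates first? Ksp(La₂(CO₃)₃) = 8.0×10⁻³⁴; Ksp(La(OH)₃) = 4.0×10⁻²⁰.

Precipitation of each salt begins when its ion product equals Ksp.
For La₂(CO₃)₃: [La³⁺] = (Ksp/[CO₃²⁻]^3)^(1/2) = 1.2×10⁻¹³ M
For La(OH)₃: [La³⁺] = (Ksp/[OH⁻]^3) = 1.8×10⁻¹⁴ M
La(OH)₃ requires the lower [La³⁺], so it precipitates first.

La(OH)₃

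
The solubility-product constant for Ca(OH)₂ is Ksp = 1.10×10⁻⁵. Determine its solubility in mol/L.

1.40×10⁻² M

Ca(OH)₂(s) ⇌ Ca²⁺(aq) + 2 OH⁻(aq)
If s mol/L of Ca(OH)₂ dissolves, [Ca²⁺] = s and [OH⁻] = 2s.
Ksp = [Ca²⁺][OH⁻]^2 = s · (2s)^2 = 4s^3
4s^3 = 1.10×10⁻⁵  ⇒  s^3 = 2.75×10⁻⁶
Taking the 3rd root, s = 1.40×10⁻² mol/L.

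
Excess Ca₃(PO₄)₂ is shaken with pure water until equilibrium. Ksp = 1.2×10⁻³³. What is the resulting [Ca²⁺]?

3.1×10⁻⁷ M

Ca₃(PO₄)₂(s) ⇌ 3 Ca²⁺(aq) + 2 PO₄³⁻(aq)
If s mol/L of Ca₃(PO₄)₂ dissolves, [Ca²⁺] = 3s and [PO₄³⁻] = 2s.
Ksp = [Ca²⁺]^3[PO₄³⁻]^2 = (3s)^3 · (2s)^2 = 108s^5 = 1.2×10⁻³³
s = 1.0×10⁻⁷ mol L⁻¹
[Ca²⁺] = 3s = 3.1×10⁻⁷ mol L⁻¹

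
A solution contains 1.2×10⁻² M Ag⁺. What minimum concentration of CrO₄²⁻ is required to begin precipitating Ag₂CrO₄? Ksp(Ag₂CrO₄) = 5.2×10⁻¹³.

3.6×10⁻⁹ M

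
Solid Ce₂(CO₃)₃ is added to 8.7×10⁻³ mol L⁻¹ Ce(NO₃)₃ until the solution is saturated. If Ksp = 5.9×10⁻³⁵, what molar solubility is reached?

3.1×10⁻¹¹ M

Ce₂(CO₃)₃(s) ⇌ 2 Ce³⁺(aq) + 3 CO₃²⁻(aq)
The solution already contains Ce³⁺ at 8.7×10⁻³ mol L⁻¹. Let s be the molar solubility of Ce₂(CO₃)₃.
[Ce³⁺] ≈ 8.7×10⁻³ mol L⁻¹ (common ion dominates); [CO₃²⁻] = 3s.
Ksp = [Ce³⁺]^2[CO₃²⁻]^3 = (8.7×10⁻³)^2(3s)^3
(3s)^3 = 5.9×10⁻³⁵ / (8.7×10⁻³)^2 = 7.8×10⁻³¹
s = 3.1×10⁻¹¹ mol L⁻¹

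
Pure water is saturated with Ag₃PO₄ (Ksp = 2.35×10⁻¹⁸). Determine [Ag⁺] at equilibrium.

Ag₃PO₄(s) ⇌ 3 Ag⁺(aq) + PO₄³⁻(aq)
For each mole of Ag₃PO₄ that dissolves per liter, [Ag⁺] = 3s and [PO₄³⁻] = s; let s denote this solubility.
Ksp = [Ag⁺]^3[PO₄³⁻] = (3s)^3 · s = 27s^4 = 2.35×10⁻¹⁸
s = 1.72×10⁻⁵ M
[Ag⁺] = 3s = 5.15×10⁻⁵ M

5.15×10⁻⁵ M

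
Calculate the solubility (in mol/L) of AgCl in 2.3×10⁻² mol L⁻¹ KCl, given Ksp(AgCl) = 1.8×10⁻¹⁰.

7.8×10⁻⁹ M

AgCl(s) ⇌ Ag⁺(aq) + Cl⁻(aq)
The solution already contains Cl⁻ at 2.3×10⁻² mol L⁻¹. Let s be the molar solubility of AgCl.
[Cl⁻] ≈ 2.3×10⁻² mol L⁻¹ (common ion dominates); [Ag⁺] = s.
Ksp = [Ag⁺][Cl⁻] = s(2.3×10⁻²)
s = 1.8×10⁻¹⁰ / (2.3×10⁻²) = 7.8×10⁻⁹
s = 7.8×10⁻⁹ mol L⁻¹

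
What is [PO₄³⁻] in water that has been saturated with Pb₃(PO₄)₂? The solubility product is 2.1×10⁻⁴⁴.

1.4×10⁻⁹ M

Pb₃(PO₄)₂(s) ⇌ 3 Pb²⁺(aq) + 2 PO₄³⁻(aq)
With molar solubility s: [Pb²⁺] = 3s, [PO₄³⁻] = 2s.
Ksp = [Pb²⁺]^3[PO₄³⁻]^2 = (3s)^3 · (2s)^2 = 108s^5 = 2.1×10⁻⁴⁴
s = 7.2×10⁻¹⁰ M
[PO₄³⁻] = 2s = 1.4×10⁻⁹ M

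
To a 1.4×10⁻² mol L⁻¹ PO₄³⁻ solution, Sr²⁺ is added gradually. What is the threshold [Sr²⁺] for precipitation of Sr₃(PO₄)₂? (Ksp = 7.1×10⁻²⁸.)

Each salt precipitates once Q = Ksp for that salt.
Sr₃(PO₄)₂(s) ⇌ 3 Sr²⁺(aq) + 2 PO₄³⁻(aq)
Ksp = [Sr²⁺]^3[PO₄³⁻]^2 = [Sr²⁺]^3(1.4×10⁻²)^2
[Sr²⁺]^3 = 7.1×10⁻²⁸ / (1.4×10⁻²)^2 = 3.6×10⁻²⁴
[Sr²⁺] = 1.5×10⁻⁸ mol L⁻¹

1.5×10⁻⁸ M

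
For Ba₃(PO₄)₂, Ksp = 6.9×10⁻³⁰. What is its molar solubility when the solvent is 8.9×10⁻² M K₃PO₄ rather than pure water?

Ba₃(PO₄)₂(s) ⇌ 3 Ba²⁺(aq) + 2 PO₄³⁻(aq)
The solution already contains PO₄³⁻ at 8.9×10⁻² M. Let s be the molar solubility of Ba₃(PO₄)₂.
[PO₄³⁻] ≈ 8.9×10⁻² M (common ion dominates); [Ba²⁺] = 3s.
Ksp = [Ba²⁺]^3[PO₄³⁻]^2 = (3s)^3(8.9×10⁻²)^2
(3s)^3 = 6.9×10⁻³⁰ / (8.9×10⁻²)^2 = 8.7×10⁻²⁸
s = 3.2×10⁻¹⁰ M

3.2×10⁻¹⁰ M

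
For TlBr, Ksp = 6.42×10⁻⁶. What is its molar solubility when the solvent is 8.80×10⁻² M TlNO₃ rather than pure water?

7.30×10⁻⁵ M

TlBr(s) ⇌ Tl⁺(aq) + Br⁻(aq)
Let s be the solubility of TlBr here. The common ion gives [Tl⁺] ≈ 8.80×10⁻² M, and [Br⁻] = s.
Ksp = [Tl⁺][Br⁻] = (8.80×10⁻²)s
s = 6.42×10⁻⁶ / (8.80×10⁻²) = 7.30×10⁻⁵
s = 7.30×10⁻⁵ M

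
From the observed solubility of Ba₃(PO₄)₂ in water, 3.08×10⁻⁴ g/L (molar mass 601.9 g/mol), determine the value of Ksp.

Molar solubility s = (3.08×10⁻⁴ g/L) / (601.9 g/mol) = 5.1171×10⁻⁷ mol/L
Ba₃(PO₄)₂(s) ⇌ 3 Ba²⁺(aq) + 2 PO₄³⁻(aq)
With molar solubility s: [Ba²⁺] = 3s, [PO₄³⁻] = 2s.
Ksp = [Ba²⁺]^3[PO₄³⁻]^2 = (3s)^3 · (2s)^2 = 108s^5
Ksp = 108 × (5.1171×10⁻⁷)^5 = 3.79×10⁻³⁰

Ksp = 3.79×10⁻³⁰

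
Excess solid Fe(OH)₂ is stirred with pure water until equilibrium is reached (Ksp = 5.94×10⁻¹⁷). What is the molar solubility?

Fe(OH)₂(s) ⇌ Fe²⁺(aq) + 2 OH⁻(aq)
Let s be the molar solubility. Then [Fe²⁺] = s and [OH⁻] = 2s.
Ksp = [Fe²⁺][OH⁻]^2 = s · (2s)^2 = 4s^3
4s^3 = 5.94×10⁻¹⁷  ⇒  s^3 = 1.49×10⁻¹⁷
s = (1.49×10⁻¹⁷)^(1/3) = 2.46×10⁻⁶ mol L⁻¹

2.46×10⁻⁶ M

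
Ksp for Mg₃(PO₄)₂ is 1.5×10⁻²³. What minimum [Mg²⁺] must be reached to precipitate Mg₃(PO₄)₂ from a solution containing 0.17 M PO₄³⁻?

Each salt precipitates once Q = Ksp for that salt.
Mg₃(PO₄)₂(s) ⇌ 3 Mg²⁺(aq) + 2 PO₄³⁻(aq)
Ksp = [Mg²⁺]^3[PO₄³⁻]^2 = [Mg²⁺]^3(0.17)^2
[Mg²⁺]^3 = 1.5×10⁻²³ / (0.17)^2 = 5.2×10⁻²²
[Mg²⁺] = 8.0×10⁻⁸ M

8.0×10⁻⁸ M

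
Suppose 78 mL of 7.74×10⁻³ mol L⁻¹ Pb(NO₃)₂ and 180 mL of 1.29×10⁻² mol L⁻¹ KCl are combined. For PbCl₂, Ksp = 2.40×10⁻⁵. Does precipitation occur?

No

The combined volume is 258 mL.
[Pb²⁺] = (7.74×10⁻³)(78)/258 = 2.34×10⁻³ mol L⁻¹
[Cl⁻] = (1.29×10⁻²)(180)/258 = 9.00×10⁻³ mol L⁻¹
Q = [Pb²⁺][Cl⁻]^2 = 1.90×10⁻⁷
Q = 1.90×10⁻⁷ < Ksp = 2.40×10⁻⁵, so the solution is unsaturated and no precipitate forms.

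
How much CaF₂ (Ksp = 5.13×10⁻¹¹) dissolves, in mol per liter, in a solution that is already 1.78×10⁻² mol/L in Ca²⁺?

CaF₂(s) ⇌ Ca²⁺(aq) + 2 F⁻(aq)
The solution already contains Ca²⁺ at 1.78×10⁻² mol/L. Let s be the molar solubility of CaF₂.
[Ca²⁺] ≈ 1.78×10⁻² mol/L (common ion dominates); [F⁻] = 2s.
Ksp = [Ca²⁺][F⁻]^2 = (1.78×10⁻²)(2s)^2
(2s)^2 = 5.13×10⁻¹¹ / (1.78×10⁻²) = 2.88×10⁻⁹
s = 2.68×10⁻⁵ mol/L

2.68×10⁻⁵ M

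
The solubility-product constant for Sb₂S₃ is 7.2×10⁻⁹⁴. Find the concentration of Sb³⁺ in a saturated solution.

1.8×10⁻¹⁹ M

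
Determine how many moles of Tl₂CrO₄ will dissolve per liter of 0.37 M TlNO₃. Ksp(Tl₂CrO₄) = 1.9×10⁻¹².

Tl₂CrO₄(s) ⇌ 2 Tl⁺(aq) + CrO₄²⁻(aq)
The solution already contains Tl⁺ at 0.37 M. Let s be the molar solubility of Tl₂CrO₄.
[Tl⁺] ≈ 0.37 M (common ion dominates); [CrO₄²⁻] = s.
Ksp = [Tl⁺]^2[CrO₄²⁻] = (0.37)^2s
s = 1.9×10⁻¹² / (0.37)^2 = 1.4×10⁻¹¹
s = 1.4×10⁻¹¹ M

1.4×10⁻¹¹ M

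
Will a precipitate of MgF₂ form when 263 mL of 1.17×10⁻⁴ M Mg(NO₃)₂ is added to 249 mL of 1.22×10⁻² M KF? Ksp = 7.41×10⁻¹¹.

Yes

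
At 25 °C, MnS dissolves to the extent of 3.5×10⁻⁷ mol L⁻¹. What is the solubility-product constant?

MnS(s) ⇌ Mn²⁺(aq) + S²⁻(aq)
Call the molar solubility s, so that [Mn²⁺] = s and [S²⁻] = s.
Ksp = [Mn²⁺][S²⁻] = s · s = s^2
Ksp = (3.5×10⁻⁷)^2 = 1.2×10⁻¹³

Ksp = 1.2×10⁻¹³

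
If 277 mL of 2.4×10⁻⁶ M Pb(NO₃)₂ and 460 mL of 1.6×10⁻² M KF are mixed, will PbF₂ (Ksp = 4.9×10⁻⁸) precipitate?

No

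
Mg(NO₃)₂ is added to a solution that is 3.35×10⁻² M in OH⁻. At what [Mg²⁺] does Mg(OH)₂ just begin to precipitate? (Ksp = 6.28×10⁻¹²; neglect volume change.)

Each salt precipitates once Q = Ksp for that salt.
Mg(OH)₂(s) ⇌ Mg²⁺(aq) + 2 OH⁻(aq)
Ksp = [Mg²⁺][OH⁻]^2 = [Mg²⁺](3.35×10⁻²)^2
[Mg²⁺] = 6.28×10⁻¹² / (3.35×10⁻²)^2 = 5.60×10⁻⁹
[Mg²⁺] = 5.60×10⁻⁹ M

5.60×10⁻⁹ M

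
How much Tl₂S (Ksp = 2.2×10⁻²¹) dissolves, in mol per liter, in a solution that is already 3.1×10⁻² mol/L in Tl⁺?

Tl₂S(s) ⇌ 2 Tl⁺(aq) + S²⁻(aq)
Tl⁺ is already present at 3.1×10⁻² mol/L. If s mol/L of Tl₂S dissolves, [S²⁻] = s while [Tl⁺] ≈ 3.1×10⁻² mol/L.
Ksp = [Tl⁺]^2[S²⁻] = (3.1×10⁻²)^2s
s = 2.2×10⁻²¹ / (3.1×10⁻²)^2 = 2.3×10⁻¹⁸
s = 2.3×10⁻¹⁸ mol/L

2.3×10⁻¹⁸ M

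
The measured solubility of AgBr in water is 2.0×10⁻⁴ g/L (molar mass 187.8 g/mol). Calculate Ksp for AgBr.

Convert to molarity: s = 2.0×10⁻⁴ / 187.8 = 1.065×10⁻⁶ mol/L
AgBr(s) ⇌ Ag⁺(aq) + Br⁻(aq)
Let s be the molar solubility. Then [Ag⁺] = s and [Br⁻] = s.
Ksp = [Ag⁺][Br⁻] = s · s = s^2
Ksp = (1.065×10⁻⁶)^2 = 1.1×10⁻¹²

Ksp = 1.1×10⁻¹²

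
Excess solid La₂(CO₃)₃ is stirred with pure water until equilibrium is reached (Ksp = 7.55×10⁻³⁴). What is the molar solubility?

La₂(CO₃)₃(s) ⇌ 2 La³⁺(aq) + 3 CO₃²⁻(aq)
With molar solubility s: [La³⁺] = 2s, [CO₃²⁻] = 3s.
Ksp = [La³⁺]^2[CO₃²⁻]^3 = (2s)^2 · (3s)^3 = 108s^5
108s^5 = 7.55×10⁻³⁴  ⇒  s^5 = 6.99×10⁻³⁶
Taking the 5th root, s = 9.31×10⁻⁸ mol/L.

9.31×10⁻⁸ M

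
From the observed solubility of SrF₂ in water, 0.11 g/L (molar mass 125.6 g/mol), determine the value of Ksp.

Ksp = 2.7×10⁻⁹

Convert to molarity: s = 0.11 / 125.6 = 8.758×10⁻⁴ mol/L
SrF₂(s) ⇌ Sr²⁺(aq) + 2 F⁻(aq)
For each mole of SrF₂ that dissolves per liter, [Sr²⁺] = s and [F⁻] = 2s; let s denote this solubility.
Ksp = [Sr²⁺][F⁻]^2 = s · (2s)^2 = 4s^3
Ksp = 4 × (8.758×10⁻⁴)^3 = 2.7×10⁻⁹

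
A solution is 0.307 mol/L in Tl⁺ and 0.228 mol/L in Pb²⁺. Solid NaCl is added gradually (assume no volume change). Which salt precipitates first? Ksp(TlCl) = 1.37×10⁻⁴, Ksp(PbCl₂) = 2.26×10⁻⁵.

TlCl

Precipitation of each salt begins when its ion product equals Ksp.
For TlCl: [Cl⁻] = (Ksp/[Tl⁺]) = 4.46×10⁻⁴ mol/L
For PbCl₂: [Cl⁻] = (Ksp/[Pb²⁺])^(1/2) = 9.96×10⁻³ mol/L
The smaller threshold [Cl⁻] is reached first, so TlCl precipitates first.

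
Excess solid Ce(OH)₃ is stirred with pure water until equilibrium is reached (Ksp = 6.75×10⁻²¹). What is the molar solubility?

Ce(OH)₃(s) ⇌ Ce³⁺(aq) + 3 OH⁻(aq)
For each mole of Ce(OH)₃ that dissolves per liter, [Ce³⁺] = s and [OH⁻] = 3s; let s denote this solubility.
Ksp = [Ce³⁺][OH⁻]^3 = s · (3s)^3 = 27s^4
27s^4 = 6.75×10⁻²¹  ⇒  s^4 = 2.50×10⁻²²
s = (2.50×10⁻²²)^(1/4) = 3.98×10⁻⁶ mol/L

3.98×10⁻⁶ M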